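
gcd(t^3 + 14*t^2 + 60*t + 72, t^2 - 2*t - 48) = t + 6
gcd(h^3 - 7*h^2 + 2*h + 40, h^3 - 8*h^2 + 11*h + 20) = h^2 - 9*h + 20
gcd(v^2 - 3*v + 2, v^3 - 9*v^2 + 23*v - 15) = v - 1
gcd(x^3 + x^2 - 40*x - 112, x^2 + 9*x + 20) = x + 4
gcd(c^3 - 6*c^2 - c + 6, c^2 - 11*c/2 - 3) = c - 6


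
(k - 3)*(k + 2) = k^2 - k - 6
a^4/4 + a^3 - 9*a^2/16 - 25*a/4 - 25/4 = (a/2 + 1)^2*(a - 5/2)*(a + 5/2)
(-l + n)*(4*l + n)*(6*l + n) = -24*l^3 + 14*l^2*n + 9*l*n^2 + n^3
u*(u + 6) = u^2 + 6*u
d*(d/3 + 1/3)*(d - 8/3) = d^3/3 - 5*d^2/9 - 8*d/9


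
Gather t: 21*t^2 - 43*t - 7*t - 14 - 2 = 21*t^2 - 50*t - 16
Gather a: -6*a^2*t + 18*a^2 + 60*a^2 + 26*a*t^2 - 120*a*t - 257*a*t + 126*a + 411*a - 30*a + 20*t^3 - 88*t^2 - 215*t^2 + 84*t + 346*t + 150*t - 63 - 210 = a^2*(78 - 6*t) + a*(26*t^2 - 377*t + 507) + 20*t^3 - 303*t^2 + 580*t - 273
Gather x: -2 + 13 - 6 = 5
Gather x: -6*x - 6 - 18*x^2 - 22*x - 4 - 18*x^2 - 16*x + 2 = -36*x^2 - 44*x - 8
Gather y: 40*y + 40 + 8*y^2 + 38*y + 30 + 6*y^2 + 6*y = 14*y^2 + 84*y + 70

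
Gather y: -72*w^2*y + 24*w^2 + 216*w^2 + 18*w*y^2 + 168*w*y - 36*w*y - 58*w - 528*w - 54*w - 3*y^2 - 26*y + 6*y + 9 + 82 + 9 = 240*w^2 - 640*w + y^2*(18*w - 3) + y*(-72*w^2 + 132*w - 20) + 100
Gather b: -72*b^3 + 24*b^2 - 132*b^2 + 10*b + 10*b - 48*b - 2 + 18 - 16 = -72*b^3 - 108*b^2 - 28*b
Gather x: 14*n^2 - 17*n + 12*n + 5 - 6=14*n^2 - 5*n - 1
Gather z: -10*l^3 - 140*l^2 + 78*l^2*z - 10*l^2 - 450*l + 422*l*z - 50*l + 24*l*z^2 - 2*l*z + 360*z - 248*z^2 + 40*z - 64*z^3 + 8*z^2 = -10*l^3 - 150*l^2 - 500*l - 64*z^3 + z^2*(24*l - 240) + z*(78*l^2 + 420*l + 400)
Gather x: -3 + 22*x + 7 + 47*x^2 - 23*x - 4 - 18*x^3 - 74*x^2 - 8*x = -18*x^3 - 27*x^2 - 9*x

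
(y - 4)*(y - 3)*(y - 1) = y^3 - 8*y^2 + 19*y - 12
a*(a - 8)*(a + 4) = a^3 - 4*a^2 - 32*a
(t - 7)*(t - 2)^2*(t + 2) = t^4 - 9*t^3 + 10*t^2 + 36*t - 56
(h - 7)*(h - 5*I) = h^2 - 7*h - 5*I*h + 35*I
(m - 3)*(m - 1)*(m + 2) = m^3 - 2*m^2 - 5*m + 6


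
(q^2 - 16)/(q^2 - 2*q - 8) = (q + 4)/(q + 2)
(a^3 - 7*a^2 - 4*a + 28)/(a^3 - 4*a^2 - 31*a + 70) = (a + 2)/(a + 5)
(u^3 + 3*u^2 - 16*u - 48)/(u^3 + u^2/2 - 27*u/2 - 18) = 2*(u + 4)/(2*u + 3)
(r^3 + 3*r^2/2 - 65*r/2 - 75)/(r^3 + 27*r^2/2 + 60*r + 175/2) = (2*r^2 - 7*r - 30)/(2*r^2 + 17*r + 35)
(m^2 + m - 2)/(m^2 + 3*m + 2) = (m - 1)/(m + 1)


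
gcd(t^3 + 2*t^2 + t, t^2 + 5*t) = t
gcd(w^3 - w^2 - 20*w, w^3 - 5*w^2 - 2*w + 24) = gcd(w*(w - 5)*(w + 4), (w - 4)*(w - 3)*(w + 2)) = 1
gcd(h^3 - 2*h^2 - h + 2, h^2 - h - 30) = 1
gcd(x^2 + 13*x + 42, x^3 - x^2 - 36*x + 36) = x + 6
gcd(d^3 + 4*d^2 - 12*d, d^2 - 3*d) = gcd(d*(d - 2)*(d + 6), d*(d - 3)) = d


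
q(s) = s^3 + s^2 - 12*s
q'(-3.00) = 9.00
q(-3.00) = 18.00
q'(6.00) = 108.00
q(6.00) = 180.00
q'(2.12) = 5.72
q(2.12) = -11.42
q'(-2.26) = -1.20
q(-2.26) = 20.68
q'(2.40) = 10.08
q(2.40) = -9.22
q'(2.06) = 4.85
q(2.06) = -11.73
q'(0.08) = -11.82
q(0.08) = -0.95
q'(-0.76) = -11.79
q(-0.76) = 9.26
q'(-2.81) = 6.07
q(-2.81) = 19.43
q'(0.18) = -11.54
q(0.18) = -2.12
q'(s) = 3*s^2 + 2*s - 12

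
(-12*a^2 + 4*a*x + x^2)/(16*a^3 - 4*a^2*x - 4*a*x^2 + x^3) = (6*a + x)/(-8*a^2 - 2*a*x + x^2)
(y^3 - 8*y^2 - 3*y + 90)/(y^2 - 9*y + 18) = (y^2 - 2*y - 15)/(y - 3)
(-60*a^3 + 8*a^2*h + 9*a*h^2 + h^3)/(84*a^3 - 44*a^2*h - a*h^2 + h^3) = (-30*a^2 - 11*a*h - h^2)/(42*a^2 - a*h - h^2)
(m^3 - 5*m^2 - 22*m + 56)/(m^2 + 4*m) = m - 9 + 14/m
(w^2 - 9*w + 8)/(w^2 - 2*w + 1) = (w - 8)/(w - 1)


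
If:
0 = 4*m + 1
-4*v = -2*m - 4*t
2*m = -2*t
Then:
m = -1/4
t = 1/4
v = 1/8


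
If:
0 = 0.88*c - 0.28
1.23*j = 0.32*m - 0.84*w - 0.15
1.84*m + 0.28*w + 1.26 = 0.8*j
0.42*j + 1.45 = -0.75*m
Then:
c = 0.32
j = -1.11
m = -1.31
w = 0.95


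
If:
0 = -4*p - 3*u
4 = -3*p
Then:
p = -4/3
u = 16/9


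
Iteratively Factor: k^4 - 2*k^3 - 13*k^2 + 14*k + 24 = (k - 4)*(k^3 + 2*k^2 - 5*k - 6) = (k - 4)*(k - 2)*(k^2 + 4*k + 3) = (k - 4)*(k - 2)*(k + 1)*(k + 3)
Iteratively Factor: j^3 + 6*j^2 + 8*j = (j)*(j^2 + 6*j + 8) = j*(j + 2)*(j + 4)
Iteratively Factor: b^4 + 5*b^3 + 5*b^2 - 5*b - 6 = (b + 3)*(b^3 + 2*b^2 - b - 2) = (b + 2)*(b + 3)*(b^2 - 1) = (b + 1)*(b + 2)*(b + 3)*(b - 1)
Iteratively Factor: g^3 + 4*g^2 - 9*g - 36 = (g + 3)*(g^2 + g - 12) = (g + 3)*(g + 4)*(g - 3)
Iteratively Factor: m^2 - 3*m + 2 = (m - 2)*(m - 1)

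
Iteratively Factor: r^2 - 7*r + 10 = (r - 5)*(r - 2)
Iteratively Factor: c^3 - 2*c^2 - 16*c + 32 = (c + 4)*(c^2 - 6*c + 8) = (c - 4)*(c + 4)*(c - 2)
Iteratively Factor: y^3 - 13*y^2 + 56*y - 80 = (y - 4)*(y^2 - 9*y + 20) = (y - 4)^2*(y - 5)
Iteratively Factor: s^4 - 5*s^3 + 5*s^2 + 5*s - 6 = (s - 1)*(s^3 - 4*s^2 + s + 6) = (s - 2)*(s - 1)*(s^2 - 2*s - 3) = (s - 2)*(s - 1)*(s + 1)*(s - 3)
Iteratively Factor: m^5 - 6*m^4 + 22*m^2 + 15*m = (m + 1)*(m^4 - 7*m^3 + 7*m^2 + 15*m) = (m + 1)^2*(m^3 - 8*m^2 + 15*m) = (m - 3)*(m + 1)^2*(m^2 - 5*m) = (m - 5)*(m - 3)*(m + 1)^2*(m)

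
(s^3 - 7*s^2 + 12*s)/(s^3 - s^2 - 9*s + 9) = s*(s - 4)/(s^2 + 2*s - 3)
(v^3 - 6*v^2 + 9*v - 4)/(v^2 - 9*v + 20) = (v^2 - 2*v + 1)/(v - 5)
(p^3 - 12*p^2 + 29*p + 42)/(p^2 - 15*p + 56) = (p^2 - 5*p - 6)/(p - 8)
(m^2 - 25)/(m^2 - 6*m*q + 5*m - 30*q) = (5 - m)/(-m + 6*q)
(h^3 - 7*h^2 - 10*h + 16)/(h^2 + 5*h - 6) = (h^2 - 6*h - 16)/(h + 6)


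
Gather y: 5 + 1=6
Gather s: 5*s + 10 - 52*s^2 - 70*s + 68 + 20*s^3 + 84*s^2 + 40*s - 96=20*s^3 + 32*s^2 - 25*s - 18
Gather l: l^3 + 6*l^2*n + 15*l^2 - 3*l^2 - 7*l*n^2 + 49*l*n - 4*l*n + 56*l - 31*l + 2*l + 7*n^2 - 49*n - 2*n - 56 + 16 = l^3 + l^2*(6*n + 12) + l*(-7*n^2 + 45*n + 27) + 7*n^2 - 51*n - 40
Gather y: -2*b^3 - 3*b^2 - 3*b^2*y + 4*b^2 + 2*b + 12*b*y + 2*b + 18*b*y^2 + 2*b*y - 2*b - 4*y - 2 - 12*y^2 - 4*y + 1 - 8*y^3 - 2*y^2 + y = -2*b^3 + b^2 + 2*b - 8*y^3 + y^2*(18*b - 14) + y*(-3*b^2 + 14*b - 7) - 1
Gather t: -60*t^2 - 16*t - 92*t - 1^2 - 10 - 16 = -60*t^2 - 108*t - 27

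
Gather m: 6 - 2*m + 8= 14 - 2*m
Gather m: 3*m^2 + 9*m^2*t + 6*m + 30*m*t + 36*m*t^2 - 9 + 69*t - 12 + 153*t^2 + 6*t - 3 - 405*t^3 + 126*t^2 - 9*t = m^2*(9*t + 3) + m*(36*t^2 + 30*t + 6) - 405*t^3 + 279*t^2 + 66*t - 24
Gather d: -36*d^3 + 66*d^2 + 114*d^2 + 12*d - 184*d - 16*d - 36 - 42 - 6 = -36*d^3 + 180*d^2 - 188*d - 84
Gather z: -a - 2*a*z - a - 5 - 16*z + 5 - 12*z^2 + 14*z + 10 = -2*a - 12*z^2 + z*(-2*a - 2) + 10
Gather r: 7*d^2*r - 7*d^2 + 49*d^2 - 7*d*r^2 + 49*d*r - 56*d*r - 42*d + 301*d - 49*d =42*d^2 - 7*d*r^2 + 210*d + r*(7*d^2 - 7*d)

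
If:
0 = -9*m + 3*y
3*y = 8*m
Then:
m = 0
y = 0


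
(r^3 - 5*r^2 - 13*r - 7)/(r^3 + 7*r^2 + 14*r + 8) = (r^2 - 6*r - 7)/(r^2 + 6*r + 8)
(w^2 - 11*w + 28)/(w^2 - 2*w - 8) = (w - 7)/(w + 2)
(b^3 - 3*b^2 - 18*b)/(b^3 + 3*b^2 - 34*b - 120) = b*(b + 3)/(b^2 + 9*b + 20)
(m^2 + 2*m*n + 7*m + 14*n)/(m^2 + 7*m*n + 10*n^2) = (m + 7)/(m + 5*n)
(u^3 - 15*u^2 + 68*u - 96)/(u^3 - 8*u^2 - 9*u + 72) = (u - 4)/(u + 3)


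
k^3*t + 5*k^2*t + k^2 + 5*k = k*(k + 5)*(k*t + 1)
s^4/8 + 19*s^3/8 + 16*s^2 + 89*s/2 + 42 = (s/4 + 1)*(s/2 + 1)*(s + 6)*(s + 7)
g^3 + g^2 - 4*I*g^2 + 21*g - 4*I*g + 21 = (g + 1)*(g - 7*I)*(g + 3*I)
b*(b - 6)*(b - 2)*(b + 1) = b^4 - 7*b^3 + 4*b^2 + 12*b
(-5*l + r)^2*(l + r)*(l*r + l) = 25*l^4*r + 25*l^4 + 15*l^3*r^2 + 15*l^3*r - 9*l^2*r^3 - 9*l^2*r^2 + l*r^4 + l*r^3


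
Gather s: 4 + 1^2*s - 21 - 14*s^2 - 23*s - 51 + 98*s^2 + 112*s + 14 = 84*s^2 + 90*s - 54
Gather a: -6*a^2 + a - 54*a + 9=-6*a^2 - 53*a + 9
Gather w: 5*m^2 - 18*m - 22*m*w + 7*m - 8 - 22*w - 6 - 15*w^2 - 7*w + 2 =5*m^2 - 11*m - 15*w^2 + w*(-22*m - 29) - 12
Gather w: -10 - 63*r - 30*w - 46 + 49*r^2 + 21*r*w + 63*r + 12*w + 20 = 49*r^2 + w*(21*r - 18) - 36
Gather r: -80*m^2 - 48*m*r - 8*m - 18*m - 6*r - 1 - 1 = -80*m^2 - 26*m + r*(-48*m - 6) - 2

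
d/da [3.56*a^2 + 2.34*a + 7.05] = 7.12*a + 2.34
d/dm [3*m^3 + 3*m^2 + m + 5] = 9*m^2 + 6*m + 1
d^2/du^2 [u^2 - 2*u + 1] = 2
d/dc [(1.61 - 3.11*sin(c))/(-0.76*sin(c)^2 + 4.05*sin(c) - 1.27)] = (-2.3636*sin(c)^2 + 2.4472*sin(c) - 2.5708)*cos(c)/(0.5776*sin(c)^4 - 6.156*sin(c)^3 + 18.3329*sin(c)^2 - 10.287*sin(c) + 1.6129)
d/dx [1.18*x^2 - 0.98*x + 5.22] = 2.36*x - 0.98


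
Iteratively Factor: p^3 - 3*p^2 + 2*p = (p - 2)*(p^2 - p) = p*(p - 2)*(p - 1)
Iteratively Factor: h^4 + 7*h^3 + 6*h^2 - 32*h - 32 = (h - 2)*(h^3 + 9*h^2 + 24*h + 16) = (h - 2)*(h + 1)*(h^2 + 8*h + 16) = (h - 2)*(h + 1)*(h + 4)*(h + 4)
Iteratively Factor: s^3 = (s)*(s^2) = s^2*(s)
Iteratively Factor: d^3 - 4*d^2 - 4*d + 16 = (d + 2)*(d^2 - 6*d + 8) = (d - 4)*(d + 2)*(d - 2)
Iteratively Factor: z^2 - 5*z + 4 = (z - 1)*(z - 4)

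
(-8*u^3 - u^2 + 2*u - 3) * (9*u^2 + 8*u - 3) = -72*u^5 - 73*u^4 + 34*u^3 - 8*u^2 - 30*u + 9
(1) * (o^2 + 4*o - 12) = o^2 + 4*o - 12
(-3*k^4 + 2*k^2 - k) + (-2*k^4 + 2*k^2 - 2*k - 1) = -5*k^4 + 4*k^2 - 3*k - 1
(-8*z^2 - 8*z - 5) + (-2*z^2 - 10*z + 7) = -10*z^2 - 18*z + 2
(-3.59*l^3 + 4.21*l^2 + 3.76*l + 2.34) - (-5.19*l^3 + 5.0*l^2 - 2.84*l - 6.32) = 1.6*l^3 - 0.79*l^2 + 6.6*l + 8.66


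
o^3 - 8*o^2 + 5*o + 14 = (o - 7)*(o - 2)*(o + 1)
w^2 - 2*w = w*(w - 2)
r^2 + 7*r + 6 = (r + 1)*(r + 6)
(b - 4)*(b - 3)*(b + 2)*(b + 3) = b^4 - 2*b^3 - 17*b^2 + 18*b + 72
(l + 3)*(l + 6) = l^2 + 9*l + 18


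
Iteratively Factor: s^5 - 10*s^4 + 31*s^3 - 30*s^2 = (s - 3)*(s^4 - 7*s^3 + 10*s^2) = s*(s - 3)*(s^3 - 7*s^2 + 10*s) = s^2*(s - 3)*(s^2 - 7*s + 10) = s^2*(s - 3)*(s - 2)*(s - 5)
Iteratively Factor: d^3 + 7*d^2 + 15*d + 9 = (d + 1)*(d^2 + 6*d + 9) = (d + 1)*(d + 3)*(d + 3)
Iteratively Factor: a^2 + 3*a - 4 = (a + 4)*(a - 1)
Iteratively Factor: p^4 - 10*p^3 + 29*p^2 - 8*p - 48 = (p - 4)*(p^3 - 6*p^2 + 5*p + 12) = (p - 4)*(p - 3)*(p^2 - 3*p - 4) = (p - 4)^2*(p - 3)*(p + 1)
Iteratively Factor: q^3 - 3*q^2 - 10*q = (q + 2)*(q^2 - 5*q) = (q - 5)*(q + 2)*(q)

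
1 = 1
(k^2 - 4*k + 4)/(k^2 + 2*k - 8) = (k - 2)/(k + 4)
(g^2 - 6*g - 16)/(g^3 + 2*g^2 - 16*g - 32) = (g - 8)/(g^2 - 16)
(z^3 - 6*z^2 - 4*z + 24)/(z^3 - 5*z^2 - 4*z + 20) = (z - 6)/(z - 5)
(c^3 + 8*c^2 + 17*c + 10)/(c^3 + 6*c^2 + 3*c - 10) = (c + 1)/(c - 1)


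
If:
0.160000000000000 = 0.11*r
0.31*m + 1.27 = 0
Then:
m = -4.10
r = 1.45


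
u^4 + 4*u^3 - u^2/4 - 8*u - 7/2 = (u + 1/2)*(u + 7/2)*(u - sqrt(2))*(u + sqrt(2))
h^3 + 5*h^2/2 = h^2*(h + 5/2)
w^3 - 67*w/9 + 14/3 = (w - 7/3)*(w - 2/3)*(w + 3)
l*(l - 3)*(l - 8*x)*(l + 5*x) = l^4 - 3*l^3*x - 3*l^3 - 40*l^2*x^2 + 9*l^2*x + 120*l*x^2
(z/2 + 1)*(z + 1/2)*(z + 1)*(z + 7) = z^4/2 + 21*z^3/4 + 14*z^2 + 51*z/4 + 7/2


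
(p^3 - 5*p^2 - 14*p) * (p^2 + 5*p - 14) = p^5 - 53*p^3 + 196*p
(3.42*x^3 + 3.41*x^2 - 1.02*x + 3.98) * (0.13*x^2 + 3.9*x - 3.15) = 0.4446*x^5 + 13.7813*x^4 + 2.3934*x^3 - 14.2021*x^2 + 18.735*x - 12.537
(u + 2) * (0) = 0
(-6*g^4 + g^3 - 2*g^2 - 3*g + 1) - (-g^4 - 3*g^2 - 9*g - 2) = -5*g^4 + g^3 + g^2 + 6*g + 3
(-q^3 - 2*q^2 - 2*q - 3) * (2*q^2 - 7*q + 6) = -2*q^5 + 3*q^4 + 4*q^3 - 4*q^2 + 9*q - 18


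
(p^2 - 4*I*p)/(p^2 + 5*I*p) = (p - 4*I)/(p + 5*I)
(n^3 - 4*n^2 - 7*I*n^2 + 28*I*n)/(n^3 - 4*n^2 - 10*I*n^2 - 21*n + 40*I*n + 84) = n/(n - 3*I)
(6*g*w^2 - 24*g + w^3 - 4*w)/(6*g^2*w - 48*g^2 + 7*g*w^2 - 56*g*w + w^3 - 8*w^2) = (w^2 - 4)/(g*w - 8*g + w^2 - 8*w)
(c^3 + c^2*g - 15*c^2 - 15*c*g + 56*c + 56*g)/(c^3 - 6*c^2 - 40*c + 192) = (c^2 + c*g - 7*c - 7*g)/(c^2 + 2*c - 24)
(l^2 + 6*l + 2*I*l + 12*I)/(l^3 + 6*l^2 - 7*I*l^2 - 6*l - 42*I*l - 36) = (l + 2*I)/(l^2 - 7*I*l - 6)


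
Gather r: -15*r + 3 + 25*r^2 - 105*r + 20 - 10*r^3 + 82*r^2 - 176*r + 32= -10*r^3 + 107*r^2 - 296*r + 55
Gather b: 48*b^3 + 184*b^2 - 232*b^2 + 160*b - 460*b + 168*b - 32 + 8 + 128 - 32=48*b^3 - 48*b^2 - 132*b + 72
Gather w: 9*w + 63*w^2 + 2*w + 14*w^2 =77*w^2 + 11*w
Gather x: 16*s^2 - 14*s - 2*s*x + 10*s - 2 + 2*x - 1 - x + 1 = 16*s^2 - 4*s + x*(1 - 2*s) - 2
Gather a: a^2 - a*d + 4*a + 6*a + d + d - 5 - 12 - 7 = a^2 + a*(10 - d) + 2*d - 24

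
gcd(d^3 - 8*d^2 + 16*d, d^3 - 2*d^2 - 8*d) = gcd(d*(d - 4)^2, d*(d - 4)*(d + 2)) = d^2 - 4*d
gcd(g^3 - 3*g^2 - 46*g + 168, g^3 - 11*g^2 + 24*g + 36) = g - 6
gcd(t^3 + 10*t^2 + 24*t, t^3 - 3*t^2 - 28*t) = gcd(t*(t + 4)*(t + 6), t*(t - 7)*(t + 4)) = t^2 + 4*t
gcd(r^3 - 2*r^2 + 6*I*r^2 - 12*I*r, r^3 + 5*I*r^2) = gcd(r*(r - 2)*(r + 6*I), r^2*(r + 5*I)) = r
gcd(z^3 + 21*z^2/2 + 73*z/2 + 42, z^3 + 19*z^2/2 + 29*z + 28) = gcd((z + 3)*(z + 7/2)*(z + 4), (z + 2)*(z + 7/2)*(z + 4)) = z^2 + 15*z/2 + 14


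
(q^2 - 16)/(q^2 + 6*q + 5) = (q^2 - 16)/(q^2 + 6*q + 5)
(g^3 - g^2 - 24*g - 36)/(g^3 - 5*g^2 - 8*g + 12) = (g + 3)/(g - 1)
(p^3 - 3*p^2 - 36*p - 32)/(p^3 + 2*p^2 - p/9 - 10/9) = 9*(p^2 - 4*p - 32)/(9*p^2 + 9*p - 10)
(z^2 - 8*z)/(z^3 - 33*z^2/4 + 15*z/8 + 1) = 8*z/(8*z^2 - 2*z - 1)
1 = 1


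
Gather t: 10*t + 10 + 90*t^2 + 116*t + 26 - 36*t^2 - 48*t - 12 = 54*t^2 + 78*t + 24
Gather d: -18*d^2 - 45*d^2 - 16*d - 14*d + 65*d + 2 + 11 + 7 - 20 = -63*d^2 + 35*d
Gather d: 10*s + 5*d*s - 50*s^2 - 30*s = 5*d*s - 50*s^2 - 20*s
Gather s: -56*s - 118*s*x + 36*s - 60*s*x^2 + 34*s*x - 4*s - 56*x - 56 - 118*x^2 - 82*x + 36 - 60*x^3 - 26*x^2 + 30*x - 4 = s*(-60*x^2 - 84*x - 24) - 60*x^3 - 144*x^2 - 108*x - 24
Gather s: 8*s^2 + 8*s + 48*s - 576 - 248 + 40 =8*s^2 + 56*s - 784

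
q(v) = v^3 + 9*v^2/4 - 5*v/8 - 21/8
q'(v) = 3*v^2 + 9*v/2 - 5/8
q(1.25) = 2.06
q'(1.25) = 9.69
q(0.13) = -2.67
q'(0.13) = 0.01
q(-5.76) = -115.48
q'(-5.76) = 72.99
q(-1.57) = 0.03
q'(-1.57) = -0.30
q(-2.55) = -2.98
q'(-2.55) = 7.41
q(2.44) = 23.77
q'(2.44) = 28.22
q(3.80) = 82.36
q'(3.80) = 59.80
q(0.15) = -2.66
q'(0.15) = 0.12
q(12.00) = 2041.88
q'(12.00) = 485.38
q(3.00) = 42.75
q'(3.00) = 39.88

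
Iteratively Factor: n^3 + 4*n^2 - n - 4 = (n + 1)*(n^2 + 3*n - 4) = (n - 1)*(n + 1)*(n + 4)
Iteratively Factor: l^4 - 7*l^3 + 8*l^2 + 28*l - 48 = (l - 3)*(l^3 - 4*l^2 - 4*l + 16) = (l - 4)*(l - 3)*(l^2 - 4) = (l - 4)*(l - 3)*(l - 2)*(l + 2)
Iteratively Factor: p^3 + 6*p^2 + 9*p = (p + 3)*(p^2 + 3*p) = (p + 3)^2*(p)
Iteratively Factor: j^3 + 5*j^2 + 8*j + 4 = (j + 1)*(j^2 + 4*j + 4) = (j + 1)*(j + 2)*(j + 2)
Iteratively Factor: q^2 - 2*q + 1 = (q - 1)*(q - 1)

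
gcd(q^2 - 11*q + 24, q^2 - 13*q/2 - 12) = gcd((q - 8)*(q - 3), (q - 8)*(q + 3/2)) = q - 8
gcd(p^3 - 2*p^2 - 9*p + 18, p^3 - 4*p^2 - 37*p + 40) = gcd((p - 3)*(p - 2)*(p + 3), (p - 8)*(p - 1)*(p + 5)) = 1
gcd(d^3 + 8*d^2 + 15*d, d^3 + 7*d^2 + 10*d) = d^2 + 5*d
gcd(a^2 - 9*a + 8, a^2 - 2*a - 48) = a - 8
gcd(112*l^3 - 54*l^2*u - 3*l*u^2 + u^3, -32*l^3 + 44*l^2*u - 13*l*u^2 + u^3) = -8*l + u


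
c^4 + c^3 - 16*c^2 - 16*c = c*(c - 4)*(c + 1)*(c + 4)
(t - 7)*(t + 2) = t^2 - 5*t - 14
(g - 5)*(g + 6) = g^2 + g - 30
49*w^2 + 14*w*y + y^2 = (7*w + y)^2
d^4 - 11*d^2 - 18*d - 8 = (d - 4)*(d + 1)^2*(d + 2)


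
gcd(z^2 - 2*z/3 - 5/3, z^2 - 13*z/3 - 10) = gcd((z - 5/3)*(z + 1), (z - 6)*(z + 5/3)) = 1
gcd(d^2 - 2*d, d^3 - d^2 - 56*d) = d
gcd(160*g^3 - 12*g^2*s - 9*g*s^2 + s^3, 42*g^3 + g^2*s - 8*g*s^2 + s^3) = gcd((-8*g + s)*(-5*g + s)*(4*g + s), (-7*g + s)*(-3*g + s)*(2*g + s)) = 1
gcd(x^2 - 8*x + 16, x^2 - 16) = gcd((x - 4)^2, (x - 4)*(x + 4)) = x - 4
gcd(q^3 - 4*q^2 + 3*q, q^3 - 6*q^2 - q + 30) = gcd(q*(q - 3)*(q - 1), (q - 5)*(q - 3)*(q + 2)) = q - 3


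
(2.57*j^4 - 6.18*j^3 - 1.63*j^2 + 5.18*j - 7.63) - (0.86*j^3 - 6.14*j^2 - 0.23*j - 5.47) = 2.57*j^4 - 7.04*j^3 + 4.51*j^2 + 5.41*j - 2.16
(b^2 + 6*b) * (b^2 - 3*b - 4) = b^4 + 3*b^3 - 22*b^2 - 24*b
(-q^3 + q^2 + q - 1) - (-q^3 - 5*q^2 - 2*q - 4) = 6*q^2 + 3*q + 3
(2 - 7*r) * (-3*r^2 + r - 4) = 21*r^3 - 13*r^2 + 30*r - 8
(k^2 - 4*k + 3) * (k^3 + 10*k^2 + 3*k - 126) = k^5 + 6*k^4 - 34*k^3 - 108*k^2 + 513*k - 378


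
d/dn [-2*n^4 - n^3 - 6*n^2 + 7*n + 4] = -8*n^3 - 3*n^2 - 12*n + 7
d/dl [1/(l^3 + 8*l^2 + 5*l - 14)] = (-3*l^2 - 16*l - 5)/(l^3 + 8*l^2 + 5*l - 14)^2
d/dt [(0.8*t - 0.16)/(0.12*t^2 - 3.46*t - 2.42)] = (-0.096*t^2 + 0.0384000000000002*t - 2.4896)/(0.0144*t^4 - 0.8304*t^3 + 11.3908*t^2 + 16.7464*t + 5.8564)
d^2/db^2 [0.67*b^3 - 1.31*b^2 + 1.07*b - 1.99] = 4.02*b - 2.62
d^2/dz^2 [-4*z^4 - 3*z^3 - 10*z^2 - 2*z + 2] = -48*z^2 - 18*z - 20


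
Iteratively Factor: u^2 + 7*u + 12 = (u + 4)*(u + 3)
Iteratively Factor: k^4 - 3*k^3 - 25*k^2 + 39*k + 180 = (k + 3)*(k^3 - 6*k^2 - 7*k + 60) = (k - 5)*(k + 3)*(k^2 - k - 12) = (k - 5)*(k + 3)^2*(k - 4)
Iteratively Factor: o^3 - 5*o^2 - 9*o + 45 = (o - 5)*(o^2 - 9) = (o - 5)*(o + 3)*(o - 3)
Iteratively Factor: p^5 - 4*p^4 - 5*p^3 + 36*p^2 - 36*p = (p - 2)*(p^4 - 2*p^3 - 9*p^2 + 18*p) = (p - 3)*(p - 2)*(p^3 + p^2 - 6*p) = p*(p - 3)*(p - 2)*(p^2 + p - 6) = p*(p - 3)*(p - 2)^2*(p + 3)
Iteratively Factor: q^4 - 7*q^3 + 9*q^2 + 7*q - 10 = (q + 1)*(q^3 - 8*q^2 + 17*q - 10) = (q - 5)*(q + 1)*(q^2 - 3*q + 2) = (q - 5)*(q - 1)*(q + 1)*(q - 2)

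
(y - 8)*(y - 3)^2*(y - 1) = y^4 - 15*y^3 + 71*y^2 - 129*y + 72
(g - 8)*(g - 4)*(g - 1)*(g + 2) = g^4 - 11*g^3 + 18*g^2 + 56*g - 64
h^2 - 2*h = h*(h - 2)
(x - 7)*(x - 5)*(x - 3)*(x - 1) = x^4 - 16*x^3 + 86*x^2 - 176*x + 105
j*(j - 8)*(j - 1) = j^3 - 9*j^2 + 8*j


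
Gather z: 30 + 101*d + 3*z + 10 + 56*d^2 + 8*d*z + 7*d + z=56*d^2 + 108*d + z*(8*d + 4) + 40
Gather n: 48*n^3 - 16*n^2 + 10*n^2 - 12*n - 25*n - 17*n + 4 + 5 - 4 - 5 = 48*n^3 - 6*n^2 - 54*n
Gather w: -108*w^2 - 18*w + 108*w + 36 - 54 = -108*w^2 + 90*w - 18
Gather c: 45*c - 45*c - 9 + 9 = 0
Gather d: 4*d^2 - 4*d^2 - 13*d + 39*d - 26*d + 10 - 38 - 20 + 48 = 0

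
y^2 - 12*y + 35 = (y - 7)*(y - 5)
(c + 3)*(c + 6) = c^2 + 9*c + 18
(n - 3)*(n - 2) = n^2 - 5*n + 6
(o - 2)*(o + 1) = o^2 - o - 2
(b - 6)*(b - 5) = b^2 - 11*b + 30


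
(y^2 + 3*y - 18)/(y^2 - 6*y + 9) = (y + 6)/(y - 3)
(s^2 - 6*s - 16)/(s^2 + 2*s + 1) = (s^2 - 6*s - 16)/(s^2 + 2*s + 1)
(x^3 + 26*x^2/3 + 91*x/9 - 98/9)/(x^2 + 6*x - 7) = (9*x^2 + 15*x - 14)/(9*(x - 1))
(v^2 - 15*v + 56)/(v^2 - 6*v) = (v^2 - 15*v + 56)/(v*(v - 6))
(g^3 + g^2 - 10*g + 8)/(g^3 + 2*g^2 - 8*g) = (g - 1)/g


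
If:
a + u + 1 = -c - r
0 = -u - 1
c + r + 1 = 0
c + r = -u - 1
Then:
No Solution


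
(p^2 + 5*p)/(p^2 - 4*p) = (p + 5)/(p - 4)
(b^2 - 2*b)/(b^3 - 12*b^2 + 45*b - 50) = b/(b^2 - 10*b + 25)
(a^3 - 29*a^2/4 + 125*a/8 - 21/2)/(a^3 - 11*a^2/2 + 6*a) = (a - 7/4)/a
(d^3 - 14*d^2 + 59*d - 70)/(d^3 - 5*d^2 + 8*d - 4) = (d^2 - 12*d + 35)/(d^2 - 3*d + 2)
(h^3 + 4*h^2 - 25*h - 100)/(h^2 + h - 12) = (h^2 - 25)/(h - 3)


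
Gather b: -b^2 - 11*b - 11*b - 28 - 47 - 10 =-b^2 - 22*b - 85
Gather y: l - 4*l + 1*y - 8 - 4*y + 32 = -3*l - 3*y + 24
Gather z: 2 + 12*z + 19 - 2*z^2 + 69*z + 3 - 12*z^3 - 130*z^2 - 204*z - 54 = -12*z^3 - 132*z^2 - 123*z - 30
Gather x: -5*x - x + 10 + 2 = 12 - 6*x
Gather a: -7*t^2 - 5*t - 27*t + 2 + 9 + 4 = -7*t^2 - 32*t + 15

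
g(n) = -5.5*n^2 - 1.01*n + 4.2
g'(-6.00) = 64.99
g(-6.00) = -187.74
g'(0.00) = -1.01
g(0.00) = 4.20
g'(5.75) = -64.26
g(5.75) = -183.45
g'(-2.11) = 22.20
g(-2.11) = -18.16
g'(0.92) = -11.13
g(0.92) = -1.38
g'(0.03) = -1.34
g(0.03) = 4.16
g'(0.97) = -11.68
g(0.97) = -1.95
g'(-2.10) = 22.09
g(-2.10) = -17.93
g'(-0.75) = 7.24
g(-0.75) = 1.86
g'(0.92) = -11.13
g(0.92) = -1.38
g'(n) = -11.0*n - 1.01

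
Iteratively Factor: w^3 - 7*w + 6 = (w - 2)*(w^2 + 2*w - 3) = (w - 2)*(w + 3)*(w - 1)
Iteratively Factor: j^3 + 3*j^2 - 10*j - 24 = (j + 2)*(j^2 + j - 12) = (j + 2)*(j + 4)*(j - 3)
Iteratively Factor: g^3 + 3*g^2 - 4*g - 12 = (g - 2)*(g^2 + 5*g + 6) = (g - 2)*(g + 2)*(g + 3)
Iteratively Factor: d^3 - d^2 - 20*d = (d - 5)*(d^2 + 4*d) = d*(d - 5)*(d + 4)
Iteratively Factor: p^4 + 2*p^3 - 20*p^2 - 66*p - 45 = (p + 1)*(p^3 + p^2 - 21*p - 45) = (p + 1)*(p + 3)*(p^2 - 2*p - 15) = (p - 5)*(p + 1)*(p + 3)*(p + 3)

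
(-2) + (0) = -2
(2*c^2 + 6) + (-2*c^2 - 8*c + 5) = 11 - 8*c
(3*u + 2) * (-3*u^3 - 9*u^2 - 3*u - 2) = -9*u^4 - 33*u^3 - 27*u^2 - 12*u - 4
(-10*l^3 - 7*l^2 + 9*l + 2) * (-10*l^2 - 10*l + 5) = 100*l^5 + 170*l^4 - 70*l^3 - 145*l^2 + 25*l + 10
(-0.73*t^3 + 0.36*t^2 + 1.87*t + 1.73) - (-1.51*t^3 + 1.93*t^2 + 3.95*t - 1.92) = 0.78*t^3 - 1.57*t^2 - 2.08*t + 3.65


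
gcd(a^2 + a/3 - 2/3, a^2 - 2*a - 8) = 1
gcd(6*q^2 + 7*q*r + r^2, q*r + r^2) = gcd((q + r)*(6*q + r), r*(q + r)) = q + r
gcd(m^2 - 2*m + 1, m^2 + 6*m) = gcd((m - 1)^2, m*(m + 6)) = 1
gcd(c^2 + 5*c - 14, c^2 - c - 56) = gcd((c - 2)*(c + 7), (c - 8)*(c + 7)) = c + 7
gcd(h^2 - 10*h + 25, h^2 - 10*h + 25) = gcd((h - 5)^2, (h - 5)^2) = h^2 - 10*h + 25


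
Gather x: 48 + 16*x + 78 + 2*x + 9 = 18*x + 135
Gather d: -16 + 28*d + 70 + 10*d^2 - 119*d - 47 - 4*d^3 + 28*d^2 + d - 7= -4*d^3 + 38*d^2 - 90*d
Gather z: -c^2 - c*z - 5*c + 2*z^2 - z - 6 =-c^2 - 5*c + 2*z^2 + z*(-c - 1) - 6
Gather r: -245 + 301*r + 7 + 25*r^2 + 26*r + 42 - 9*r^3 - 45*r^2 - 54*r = -9*r^3 - 20*r^2 + 273*r - 196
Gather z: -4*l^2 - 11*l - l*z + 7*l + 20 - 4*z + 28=-4*l^2 - 4*l + z*(-l - 4) + 48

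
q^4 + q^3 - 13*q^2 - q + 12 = (q - 3)*(q - 1)*(q + 1)*(q + 4)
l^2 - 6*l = l*(l - 6)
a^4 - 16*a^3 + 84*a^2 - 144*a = a*(a - 6)^2*(a - 4)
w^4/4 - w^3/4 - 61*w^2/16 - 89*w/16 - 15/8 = (w/4 + 1/2)*(w - 5)*(w + 1/2)*(w + 3/2)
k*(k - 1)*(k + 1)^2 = k^4 + k^3 - k^2 - k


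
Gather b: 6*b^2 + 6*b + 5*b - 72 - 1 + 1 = 6*b^2 + 11*b - 72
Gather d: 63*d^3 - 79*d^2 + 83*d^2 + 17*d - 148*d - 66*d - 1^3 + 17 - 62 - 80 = 63*d^3 + 4*d^2 - 197*d - 126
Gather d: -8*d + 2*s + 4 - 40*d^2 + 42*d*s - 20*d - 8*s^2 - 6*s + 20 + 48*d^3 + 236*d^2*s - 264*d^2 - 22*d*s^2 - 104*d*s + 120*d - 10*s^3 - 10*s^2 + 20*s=48*d^3 + d^2*(236*s - 304) + d*(-22*s^2 - 62*s + 92) - 10*s^3 - 18*s^2 + 16*s + 24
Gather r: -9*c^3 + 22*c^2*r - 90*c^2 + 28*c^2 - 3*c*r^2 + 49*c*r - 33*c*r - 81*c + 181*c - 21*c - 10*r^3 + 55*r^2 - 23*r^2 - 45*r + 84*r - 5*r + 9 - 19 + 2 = -9*c^3 - 62*c^2 + 79*c - 10*r^3 + r^2*(32 - 3*c) + r*(22*c^2 + 16*c + 34) - 8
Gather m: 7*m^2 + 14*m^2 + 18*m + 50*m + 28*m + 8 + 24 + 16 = 21*m^2 + 96*m + 48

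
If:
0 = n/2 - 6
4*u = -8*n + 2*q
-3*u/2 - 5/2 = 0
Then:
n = 12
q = 134/3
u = -5/3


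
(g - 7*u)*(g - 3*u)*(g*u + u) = g^3*u - 10*g^2*u^2 + g^2*u + 21*g*u^3 - 10*g*u^2 + 21*u^3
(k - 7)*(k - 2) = k^2 - 9*k + 14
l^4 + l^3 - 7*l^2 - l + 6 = (l - 2)*(l - 1)*(l + 1)*(l + 3)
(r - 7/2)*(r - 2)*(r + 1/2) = r^3 - 5*r^2 + 17*r/4 + 7/2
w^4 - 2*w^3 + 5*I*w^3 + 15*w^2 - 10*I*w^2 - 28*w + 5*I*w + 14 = (w - 1)^2*(w - 2*I)*(w + 7*I)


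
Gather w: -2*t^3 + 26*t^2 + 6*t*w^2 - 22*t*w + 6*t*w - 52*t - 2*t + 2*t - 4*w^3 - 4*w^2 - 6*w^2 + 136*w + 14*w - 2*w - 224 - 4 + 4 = -2*t^3 + 26*t^2 - 52*t - 4*w^3 + w^2*(6*t - 10) + w*(148 - 16*t) - 224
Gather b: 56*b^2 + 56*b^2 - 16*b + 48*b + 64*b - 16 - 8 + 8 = 112*b^2 + 96*b - 16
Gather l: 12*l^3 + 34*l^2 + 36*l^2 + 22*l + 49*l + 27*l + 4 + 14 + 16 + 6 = 12*l^3 + 70*l^2 + 98*l + 40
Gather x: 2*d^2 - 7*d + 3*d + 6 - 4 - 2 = 2*d^2 - 4*d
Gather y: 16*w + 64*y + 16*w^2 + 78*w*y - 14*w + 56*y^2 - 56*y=16*w^2 + 2*w + 56*y^2 + y*(78*w + 8)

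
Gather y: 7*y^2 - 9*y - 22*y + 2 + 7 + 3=7*y^2 - 31*y + 12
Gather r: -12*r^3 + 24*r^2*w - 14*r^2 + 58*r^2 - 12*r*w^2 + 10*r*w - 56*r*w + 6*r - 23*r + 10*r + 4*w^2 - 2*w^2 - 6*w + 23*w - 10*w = -12*r^3 + r^2*(24*w + 44) + r*(-12*w^2 - 46*w - 7) + 2*w^2 + 7*w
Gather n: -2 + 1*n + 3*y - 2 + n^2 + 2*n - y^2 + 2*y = n^2 + 3*n - y^2 + 5*y - 4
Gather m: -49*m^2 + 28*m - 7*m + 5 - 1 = -49*m^2 + 21*m + 4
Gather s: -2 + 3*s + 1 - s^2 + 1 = -s^2 + 3*s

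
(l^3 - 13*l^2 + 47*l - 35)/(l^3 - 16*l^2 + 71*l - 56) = (l - 5)/(l - 8)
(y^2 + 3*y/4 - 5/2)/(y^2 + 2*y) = (y - 5/4)/y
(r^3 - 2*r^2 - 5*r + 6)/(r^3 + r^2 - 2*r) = (r - 3)/r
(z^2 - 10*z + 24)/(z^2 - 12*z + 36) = (z - 4)/(z - 6)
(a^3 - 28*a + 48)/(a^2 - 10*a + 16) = (a^2 + 2*a - 24)/(a - 8)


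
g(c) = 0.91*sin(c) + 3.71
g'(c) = 0.91*cos(c)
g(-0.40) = 3.36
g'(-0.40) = 0.84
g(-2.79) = 3.40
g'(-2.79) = -0.85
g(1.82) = 4.59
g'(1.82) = -0.22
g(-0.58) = 3.21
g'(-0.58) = 0.76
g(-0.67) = 3.14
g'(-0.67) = 0.71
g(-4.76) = 4.62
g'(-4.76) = 0.04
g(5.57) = 3.11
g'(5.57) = 0.69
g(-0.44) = 3.32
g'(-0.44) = 0.82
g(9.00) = 4.09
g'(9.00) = -0.83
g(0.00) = 3.71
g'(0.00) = 0.91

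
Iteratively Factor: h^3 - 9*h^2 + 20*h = (h - 4)*(h^2 - 5*h) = h*(h - 4)*(h - 5)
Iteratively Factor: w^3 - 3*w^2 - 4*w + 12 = (w + 2)*(w^2 - 5*w + 6) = (w - 2)*(w + 2)*(w - 3)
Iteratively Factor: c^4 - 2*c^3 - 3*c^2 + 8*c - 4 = (c - 1)*(c^3 - c^2 - 4*c + 4) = (c - 1)*(c + 2)*(c^2 - 3*c + 2) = (c - 2)*(c - 1)*(c + 2)*(c - 1)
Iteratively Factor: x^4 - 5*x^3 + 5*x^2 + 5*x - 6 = (x - 2)*(x^3 - 3*x^2 - x + 3) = (x - 2)*(x - 1)*(x^2 - 2*x - 3) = (x - 2)*(x - 1)*(x + 1)*(x - 3)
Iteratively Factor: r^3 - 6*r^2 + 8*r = (r - 4)*(r^2 - 2*r) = r*(r - 4)*(r - 2)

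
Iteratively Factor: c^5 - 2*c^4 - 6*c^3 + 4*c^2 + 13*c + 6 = (c + 1)*(c^4 - 3*c^3 - 3*c^2 + 7*c + 6) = (c - 2)*(c + 1)*(c^3 - c^2 - 5*c - 3) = (c - 2)*(c + 1)^2*(c^2 - 2*c - 3) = (c - 3)*(c - 2)*(c + 1)^2*(c + 1)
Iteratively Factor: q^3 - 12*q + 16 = (q - 2)*(q^2 + 2*q - 8) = (q - 2)*(q + 4)*(q - 2)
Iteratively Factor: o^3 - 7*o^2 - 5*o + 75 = (o - 5)*(o^2 - 2*o - 15) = (o - 5)*(o + 3)*(o - 5)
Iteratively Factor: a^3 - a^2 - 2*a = (a)*(a^2 - a - 2) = a*(a - 2)*(a + 1)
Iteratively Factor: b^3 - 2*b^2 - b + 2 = (b - 1)*(b^2 - b - 2) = (b - 2)*(b - 1)*(b + 1)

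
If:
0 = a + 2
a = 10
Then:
No Solution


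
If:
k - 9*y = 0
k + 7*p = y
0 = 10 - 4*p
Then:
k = -315/16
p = 5/2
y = -35/16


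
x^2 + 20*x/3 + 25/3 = (x + 5/3)*(x + 5)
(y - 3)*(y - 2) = y^2 - 5*y + 6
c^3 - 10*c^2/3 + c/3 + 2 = (c - 3)*(c - 1)*(c + 2/3)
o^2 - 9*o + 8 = (o - 8)*(o - 1)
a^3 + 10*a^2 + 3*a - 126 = (a - 3)*(a + 6)*(a + 7)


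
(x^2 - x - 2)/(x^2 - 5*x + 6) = (x + 1)/(x - 3)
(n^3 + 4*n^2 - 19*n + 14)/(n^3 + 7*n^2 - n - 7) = (n - 2)/(n + 1)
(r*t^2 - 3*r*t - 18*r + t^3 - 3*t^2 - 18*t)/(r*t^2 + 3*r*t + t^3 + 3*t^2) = (t - 6)/t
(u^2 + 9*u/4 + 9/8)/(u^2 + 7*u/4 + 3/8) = (4*u + 3)/(4*u + 1)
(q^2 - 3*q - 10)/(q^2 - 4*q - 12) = (q - 5)/(q - 6)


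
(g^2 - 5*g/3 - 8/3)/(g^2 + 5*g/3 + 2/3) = (3*g - 8)/(3*g + 2)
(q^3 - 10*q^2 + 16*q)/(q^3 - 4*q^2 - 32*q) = (q - 2)/(q + 4)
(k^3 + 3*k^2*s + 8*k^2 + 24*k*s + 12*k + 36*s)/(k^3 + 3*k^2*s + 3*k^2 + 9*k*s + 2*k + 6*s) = (k + 6)/(k + 1)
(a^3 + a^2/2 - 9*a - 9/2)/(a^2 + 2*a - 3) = (2*a^2 - 5*a - 3)/(2*(a - 1))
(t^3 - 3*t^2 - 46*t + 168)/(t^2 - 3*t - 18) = (t^2 + 3*t - 28)/(t + 3)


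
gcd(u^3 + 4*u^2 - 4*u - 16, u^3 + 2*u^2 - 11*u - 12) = u + 4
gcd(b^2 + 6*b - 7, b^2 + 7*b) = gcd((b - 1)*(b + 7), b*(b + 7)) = b + 7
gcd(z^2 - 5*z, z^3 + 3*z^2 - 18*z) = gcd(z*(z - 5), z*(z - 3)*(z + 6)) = z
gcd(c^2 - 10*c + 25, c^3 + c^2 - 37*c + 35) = c - 5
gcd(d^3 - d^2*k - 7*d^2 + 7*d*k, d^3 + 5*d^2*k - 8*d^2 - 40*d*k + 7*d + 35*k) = d - 7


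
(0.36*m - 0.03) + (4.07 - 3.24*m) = 4.04 - 2.88*m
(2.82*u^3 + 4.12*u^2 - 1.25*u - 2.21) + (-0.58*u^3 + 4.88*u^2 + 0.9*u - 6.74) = 2.24*u^3 + 9.0*u^2 - 0.35*u - 8.95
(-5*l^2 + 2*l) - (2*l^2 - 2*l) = -7*l^2 + 4*l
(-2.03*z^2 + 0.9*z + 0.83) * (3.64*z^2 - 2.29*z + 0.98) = -7.3892*z^4 + 7.9247*z^3 - 1.0292*z^2 - 1.0187*z + 0.8134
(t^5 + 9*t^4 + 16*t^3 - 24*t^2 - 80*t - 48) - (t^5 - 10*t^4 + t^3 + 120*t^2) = 19*t^4 + 15*t^3 - 144*t^2 - 80*t - 48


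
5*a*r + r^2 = r*(5*a + r)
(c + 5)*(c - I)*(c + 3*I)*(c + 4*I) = c^4 + 5*c^3 + 6*I*c^3 - 5*c^2 + 30*I*c^2 - 25*c + 12*I*c + 60*I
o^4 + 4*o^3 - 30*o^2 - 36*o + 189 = (o - 3)^2*(o + 3)*(o + 7)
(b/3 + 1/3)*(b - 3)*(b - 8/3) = b^3/3 - 14*b^2/9 + 7*b/9 + 8/3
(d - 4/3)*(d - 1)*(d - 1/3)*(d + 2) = d^4 - 2*d^3/3 - 29*d^2/9 + 34*d/9 - 8/9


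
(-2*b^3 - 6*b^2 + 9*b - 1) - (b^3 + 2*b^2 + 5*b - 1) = -3*b^3 - 8*b^2 + 4*b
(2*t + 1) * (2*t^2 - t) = 4*t^3 - t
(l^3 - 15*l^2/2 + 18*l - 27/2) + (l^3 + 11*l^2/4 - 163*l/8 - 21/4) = 2*l^3 - 19*l^2/4 - 19*l/8 - 75/4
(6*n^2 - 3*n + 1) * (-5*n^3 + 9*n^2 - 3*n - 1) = -30*n^5 + 69*n^4 - 50*n^3 + 12*n^2 - 1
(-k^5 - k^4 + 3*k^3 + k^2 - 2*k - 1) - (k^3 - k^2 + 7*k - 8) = -k^5 - k^4 + 2*k^3 + 2*k^2 - 9*k + 7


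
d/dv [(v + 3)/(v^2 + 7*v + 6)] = (v^2 + 7*v - (v + 3)*(2*v + 7) + 6)/(v^2 + 7*v + 6)^2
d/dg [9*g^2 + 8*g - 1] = 18*g + 8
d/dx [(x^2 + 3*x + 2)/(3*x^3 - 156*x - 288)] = (-x^2 - 2*x - 46)/(3*(x^4 - 4*x^3 - 92*x^2 + 192*x + 2304))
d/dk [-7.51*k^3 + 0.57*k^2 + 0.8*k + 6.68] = -22.53*k^2 + 1.14*k + 0.8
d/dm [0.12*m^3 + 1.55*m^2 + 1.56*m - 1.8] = 0.36*m^2 + 3.1*m + 1.56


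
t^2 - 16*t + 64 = (t - 8)^2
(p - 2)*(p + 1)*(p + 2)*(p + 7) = p^4 + 8*p^3 + 3*p^2 - 32*p - 28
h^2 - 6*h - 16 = (h - 8)*(h + 2)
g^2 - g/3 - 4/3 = (g - 4/3)*(g + 1)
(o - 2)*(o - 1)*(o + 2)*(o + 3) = o^4 + 2*o^3 - 7*o^2 - 8*o + 12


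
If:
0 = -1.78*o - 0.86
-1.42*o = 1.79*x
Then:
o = -0.48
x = 0.38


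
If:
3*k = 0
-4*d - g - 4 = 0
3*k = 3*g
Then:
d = -1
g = 0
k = 0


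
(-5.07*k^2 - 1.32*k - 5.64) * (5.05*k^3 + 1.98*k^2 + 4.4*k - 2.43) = -25.6035*k^5 - 16.7046*k^4 - 53.4036*k^3 - 4.6551*k^2 - 21.6084*k + 13.7052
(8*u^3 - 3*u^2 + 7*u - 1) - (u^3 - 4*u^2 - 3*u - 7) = 7*u^3 + u^2 + 10*u + 6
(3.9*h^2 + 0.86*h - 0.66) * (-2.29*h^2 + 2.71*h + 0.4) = -8.931*h^4 + 8.5996*h^3 + 5.402*h^2 - 1.4446*h - 0.264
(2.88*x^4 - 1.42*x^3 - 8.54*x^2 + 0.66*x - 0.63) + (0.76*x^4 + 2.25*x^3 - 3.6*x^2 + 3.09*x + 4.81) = 3.64*x^4 + 0.83*x^3 - 12.14*x^2 + 3.75*x + 4.18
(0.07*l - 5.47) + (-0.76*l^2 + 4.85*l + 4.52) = -0.76*l^2 + 4.92*l - 0.95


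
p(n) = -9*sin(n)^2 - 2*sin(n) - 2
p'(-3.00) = -0.53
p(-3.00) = -1.90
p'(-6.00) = -6.75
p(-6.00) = -3.26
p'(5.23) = 6.75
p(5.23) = -7.06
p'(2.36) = 10.42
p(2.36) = -7.87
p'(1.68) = 2.17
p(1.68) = -12.88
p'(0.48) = -9.15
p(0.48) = -4.84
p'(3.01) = 4.32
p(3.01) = -2.42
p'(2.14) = 9.25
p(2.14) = -10.07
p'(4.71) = -0.04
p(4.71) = -9.00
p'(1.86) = 5.49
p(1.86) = -12.18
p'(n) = -18*sin(n)*cos(n) - 2*cos(n)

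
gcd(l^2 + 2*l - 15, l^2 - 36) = 1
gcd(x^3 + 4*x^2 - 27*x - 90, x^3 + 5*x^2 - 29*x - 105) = x^2 - 2*x - 15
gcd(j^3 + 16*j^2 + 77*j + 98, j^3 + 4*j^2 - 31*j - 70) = j^2 + 9*j + 14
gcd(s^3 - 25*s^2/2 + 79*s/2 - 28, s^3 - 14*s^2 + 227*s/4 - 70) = s^2 - 23*s/2 + 28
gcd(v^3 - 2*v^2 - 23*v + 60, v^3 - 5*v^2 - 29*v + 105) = v^2 + 2*v - 15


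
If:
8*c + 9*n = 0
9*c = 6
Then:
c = 2/3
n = -16/27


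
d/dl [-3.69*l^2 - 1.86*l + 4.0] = -7.38*l - 1.86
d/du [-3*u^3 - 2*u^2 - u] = -9*u^2 - 4*u - 1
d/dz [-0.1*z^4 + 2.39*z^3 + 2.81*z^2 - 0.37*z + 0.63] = -0.4*z^3 + 7.17*z^2 + 5.62*z - 0.37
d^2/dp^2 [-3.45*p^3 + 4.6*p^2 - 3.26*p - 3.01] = 9.2 - 20.7*p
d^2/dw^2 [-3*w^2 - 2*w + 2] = -6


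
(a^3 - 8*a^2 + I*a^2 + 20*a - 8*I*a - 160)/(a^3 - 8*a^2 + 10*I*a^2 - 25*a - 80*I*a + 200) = (a - 4*I)/(a + 5*I)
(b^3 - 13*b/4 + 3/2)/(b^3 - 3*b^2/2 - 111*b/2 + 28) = (b^2 + b/2 - 3)/(b^2 - b - 56)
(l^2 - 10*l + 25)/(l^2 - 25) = (l - 5)/(l + 5)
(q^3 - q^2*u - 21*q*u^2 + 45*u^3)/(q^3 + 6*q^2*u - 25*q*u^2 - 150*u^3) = (q^2 - 6*q*u + 9*u^2)/(q^2 + q*u - 30*u^2)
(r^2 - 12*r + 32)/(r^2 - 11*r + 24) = (r - 4)/(r - 3)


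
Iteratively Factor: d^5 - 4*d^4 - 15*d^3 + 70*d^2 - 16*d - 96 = (d + 4)*(d^4 - 8*d^3 + 17*d^2 + 2*d - 24) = (d + 1)*(d + 4)*(d^3 - 9*d^2 + 26*d - 24) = (d - 4)*(d + 1)*(d + 4)*(d^2 - 5*d + 6) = (d - 4)*(d - 2)*(d + 1)*(d + 4)*(d - 3)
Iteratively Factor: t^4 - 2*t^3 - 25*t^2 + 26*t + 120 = (t + 2)*(t^3 - 4*t^2 - 17*t + 60) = (t - 3)*(t + 2)*(t^2 - t - 20) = (t - 5)*(t - 3)*(t + 2)*(t + 4)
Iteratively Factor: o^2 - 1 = (o + 1)*(o - 1)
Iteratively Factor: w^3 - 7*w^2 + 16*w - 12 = (w - 2)*(w^2 - 5*w + 6) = (w - 2)^2*(w - 3)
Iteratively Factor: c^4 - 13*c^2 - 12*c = (c + 1)*(c^3 - c^2 - 12*c) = (c - 4)*(c + 1)*(c^2 + 3*c) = (c - 4)*(c + 1)*(c + 3)*(c)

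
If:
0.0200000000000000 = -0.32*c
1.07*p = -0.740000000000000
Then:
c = -0.06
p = -0.69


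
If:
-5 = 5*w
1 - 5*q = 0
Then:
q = 1/5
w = -1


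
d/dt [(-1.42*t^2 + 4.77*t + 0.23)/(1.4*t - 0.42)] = (-1.988*t^2 + 1.1928*t - 2.3254)/(1.96*t^2 - 1.176*t + 0.1764)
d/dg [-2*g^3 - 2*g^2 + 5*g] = -6*g^2 - 4*g + 5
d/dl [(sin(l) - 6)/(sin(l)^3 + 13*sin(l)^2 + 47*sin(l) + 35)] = (-2*sin(l)^3 + 5*sin(l)^2 + 156*sin(l) + 317)*cos(l)/(sin(l)^3 + 13*sin(l)^2 + 47*sin(l) + 35)^2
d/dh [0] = 0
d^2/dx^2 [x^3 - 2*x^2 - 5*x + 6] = 6*x - 4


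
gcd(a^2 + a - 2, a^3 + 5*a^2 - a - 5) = a - 1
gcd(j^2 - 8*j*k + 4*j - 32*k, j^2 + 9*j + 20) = j + 4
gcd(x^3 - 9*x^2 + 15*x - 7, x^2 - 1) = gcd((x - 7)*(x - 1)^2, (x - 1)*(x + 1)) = x - 1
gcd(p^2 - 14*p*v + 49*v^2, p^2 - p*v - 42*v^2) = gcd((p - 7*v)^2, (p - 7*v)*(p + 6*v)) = p - 7*v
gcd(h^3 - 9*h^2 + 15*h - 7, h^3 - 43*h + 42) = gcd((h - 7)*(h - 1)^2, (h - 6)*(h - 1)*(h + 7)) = h - 1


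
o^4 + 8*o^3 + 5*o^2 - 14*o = o*(o - 1)*(o + 2)*(o + 7)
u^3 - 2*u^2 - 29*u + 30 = (u - 6)*(u - 1)*(u + 5)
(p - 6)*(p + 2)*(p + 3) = p^3 - p^2 - 24*p - 36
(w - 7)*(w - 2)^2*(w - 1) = w^4 - 12*w^3 + 43*w^2 - 60*w + 28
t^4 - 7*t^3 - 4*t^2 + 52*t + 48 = (t - 6)*(t - 4)*(t + 1)*(t + 2)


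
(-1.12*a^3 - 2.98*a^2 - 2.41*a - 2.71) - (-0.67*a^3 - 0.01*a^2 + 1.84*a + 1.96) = -0.45*a^3 - 2.97*a^2 - 4.25*a - 4.67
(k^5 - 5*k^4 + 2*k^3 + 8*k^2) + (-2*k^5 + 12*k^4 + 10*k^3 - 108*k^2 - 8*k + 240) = -k^5 + 7*k^4 + 12*k^3 - 100*k^2 - 8*k + 240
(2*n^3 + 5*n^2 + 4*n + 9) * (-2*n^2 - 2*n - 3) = -4*n^5 - 14*n^4 - 24*n^3 - 41*n^2 - 30*n - 27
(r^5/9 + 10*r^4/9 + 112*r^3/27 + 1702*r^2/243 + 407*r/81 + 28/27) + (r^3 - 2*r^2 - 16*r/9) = r^5/9 + 10*r^4/9 + 139*r^3/27 + 1216*r^2/243 + 263*r/81 + 28/27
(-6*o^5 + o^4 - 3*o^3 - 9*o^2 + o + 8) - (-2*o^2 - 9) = -6*o^5 + o^4 - 3*o^3 - 7*o^2 + o + 17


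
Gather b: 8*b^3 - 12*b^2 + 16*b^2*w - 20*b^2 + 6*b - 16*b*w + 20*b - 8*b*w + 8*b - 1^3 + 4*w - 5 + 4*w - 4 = 8*b^3 + b^2*(16*w - 32) + b*(34 - 24*w) + 8*w - 10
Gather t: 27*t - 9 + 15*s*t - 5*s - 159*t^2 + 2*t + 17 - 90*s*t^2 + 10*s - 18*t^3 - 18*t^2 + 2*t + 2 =5*s - 18*t^3 + t^2*(-90*s - 177) + t*(15*s + 31) + 10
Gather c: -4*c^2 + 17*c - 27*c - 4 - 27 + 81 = -4*c^2 - 10*c + 50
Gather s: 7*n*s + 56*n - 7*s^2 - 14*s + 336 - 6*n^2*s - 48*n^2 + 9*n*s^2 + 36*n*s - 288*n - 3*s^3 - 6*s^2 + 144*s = -48*n^2 - 232*n - 3*s^3 + s^2*(9*n - 13) + s*(-6*n^2 + 43*n + 130) + 336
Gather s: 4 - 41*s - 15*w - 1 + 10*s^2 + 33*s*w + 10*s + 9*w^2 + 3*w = 10*s^2 + s*(33*w - 31) + 9*w^2 - 12*w + 3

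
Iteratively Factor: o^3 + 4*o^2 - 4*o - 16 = (o + 2)*(o^2 + 2*o - 8) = (o - 2)*(o + 2)*(o + 4)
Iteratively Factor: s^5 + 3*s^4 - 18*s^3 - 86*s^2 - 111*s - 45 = (s - 5)*(s^4 + 8*s^3 + 22*s^2 + 24*s + 9) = (s - 5)*(s + 3)*(s^3 + 5*s^2 + 7*s + 3) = (s - 5)*(s + 3)^2*(s^2 + 2*s + 1) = (s - 5)*(s + 1)*(s + 3)^2*(s + 1)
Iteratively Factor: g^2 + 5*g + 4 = (g + 1)*(g + 4)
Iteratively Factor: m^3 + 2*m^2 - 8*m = (m)*(m^2 + 2*m - 8) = m*(m - 2)*(m + 4)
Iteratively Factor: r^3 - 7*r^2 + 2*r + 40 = (r - 5)*(r^2 - 2*r - 8) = (r - 5)*(r + 2)*(r - 4)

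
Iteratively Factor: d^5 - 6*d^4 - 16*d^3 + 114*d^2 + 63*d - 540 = (d + 3)*(d^4 - 9*d^3 + 11*d^2 + 81*d - 180) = (d + 3)^2*(d^3 - 12*d^2 + 47*d - 60) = (d - 4)*(d + 3)^2*(d^2 - 8*d + 15) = (d - 5)*(d - 4)*(d + 3)^2*(d - 3)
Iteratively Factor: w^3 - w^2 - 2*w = (w - 2)*(w^2 + w) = (w - 2)*(w + 1)*(w)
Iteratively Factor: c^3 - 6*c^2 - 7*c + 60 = (c + 3)*(c^2 - 9*c + 20) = (c - 4)*(c + 3)*(c - 5)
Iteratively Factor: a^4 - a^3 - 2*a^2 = (a)*(a^3 - a^2 - 2*a) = a^2*(a^2 - a - 2) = a^2*(a - 2)*(a + 1)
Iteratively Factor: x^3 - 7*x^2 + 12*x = (x - 4)*(x^2 - 3*x) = (x - 4)*(x - 3)*(x)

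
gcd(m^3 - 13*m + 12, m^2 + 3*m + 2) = 1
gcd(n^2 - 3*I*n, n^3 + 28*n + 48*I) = 1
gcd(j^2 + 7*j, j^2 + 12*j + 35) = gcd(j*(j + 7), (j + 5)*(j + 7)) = j + 7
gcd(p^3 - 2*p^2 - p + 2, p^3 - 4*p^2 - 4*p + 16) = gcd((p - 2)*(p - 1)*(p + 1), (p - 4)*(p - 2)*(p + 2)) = p - 2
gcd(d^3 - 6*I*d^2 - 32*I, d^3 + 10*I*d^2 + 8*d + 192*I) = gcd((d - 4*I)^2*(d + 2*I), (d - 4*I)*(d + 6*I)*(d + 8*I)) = d - 4*I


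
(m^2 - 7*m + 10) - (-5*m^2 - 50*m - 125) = 6*m^2 + 43*m + 135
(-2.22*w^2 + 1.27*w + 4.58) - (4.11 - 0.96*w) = -2.22*w^2 + 2.23*w + 0.47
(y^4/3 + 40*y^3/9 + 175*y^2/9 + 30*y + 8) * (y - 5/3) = y^5/3 + 35*y^4/9 + 325*y^3/27 - 65*y^2/27 - 42*y - 40/3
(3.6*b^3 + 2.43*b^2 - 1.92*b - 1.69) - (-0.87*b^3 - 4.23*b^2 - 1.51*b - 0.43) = 4.47*b^3 + 6.66*b^2 - 0.41*b - 1.26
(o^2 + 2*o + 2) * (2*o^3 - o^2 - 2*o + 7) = 2*o^5 + 3*o^4 + o^2 + 10*o + 14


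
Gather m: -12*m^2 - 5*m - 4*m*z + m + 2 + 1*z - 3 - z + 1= -12*m^2 + m*(-4*z - 4)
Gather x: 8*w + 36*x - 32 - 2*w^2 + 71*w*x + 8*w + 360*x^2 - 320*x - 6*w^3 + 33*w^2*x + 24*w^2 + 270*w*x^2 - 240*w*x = -6*w^3 + 22*w^2 + 16*w + x^2*(270*w + 360) + x*(33*w^2 - 169*w - 284) - 32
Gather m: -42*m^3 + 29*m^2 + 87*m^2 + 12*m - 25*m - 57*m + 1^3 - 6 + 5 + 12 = -42*m^3 + 116*m^2 - 70*m + 12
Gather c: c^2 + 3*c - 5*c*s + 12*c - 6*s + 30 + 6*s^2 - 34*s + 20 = c^2 + c*(15 - 5*s) + 6*s^2 - 40*s + 50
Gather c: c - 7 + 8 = c + 1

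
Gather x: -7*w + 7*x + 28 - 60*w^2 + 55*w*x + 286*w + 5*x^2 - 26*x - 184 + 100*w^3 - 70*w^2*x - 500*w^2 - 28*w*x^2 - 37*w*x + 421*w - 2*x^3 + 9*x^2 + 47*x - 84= 100*w^3 - 560*w^2 + 700*w - 2*x^3 + x^2*(14 - 28*w) + x*(-70*w^2 + 18*w + 28) - 240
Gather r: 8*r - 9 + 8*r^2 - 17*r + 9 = 8*r^2 - 9*r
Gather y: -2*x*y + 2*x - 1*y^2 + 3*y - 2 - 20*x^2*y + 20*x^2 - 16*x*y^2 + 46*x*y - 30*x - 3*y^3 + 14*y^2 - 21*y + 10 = 20*x^2 - 28*x - 3*y^3 + y^2*(13 - 16*x) + y*(-20*x^2 + 44*x - 18) + 8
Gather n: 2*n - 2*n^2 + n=-2*n^2 + 3*n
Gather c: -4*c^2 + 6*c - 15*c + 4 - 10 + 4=-4*c^2 - 9*c - 2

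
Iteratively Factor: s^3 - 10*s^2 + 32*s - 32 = (s - 2)*(s^2 - 8*s + 16) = (s - 4)*(s - 2)*(s - 4)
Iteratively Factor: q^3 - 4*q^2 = (q)*(q^2 - 4*q) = q*(q - 4)*(q)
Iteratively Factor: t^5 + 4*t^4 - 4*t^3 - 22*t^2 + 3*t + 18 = (t - 1)*(t^4 + 5*t^3 + t^2 - 21*t - 18) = (t - 1)*(t + 3)*(t^3 + 2*t^2 - 5*t - 6) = (t - 2)*(t - 1)*(t + 3)*(t^2 + 4*t + 3) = (t - 2)*(t - 1)*(t + 1)*(t + 3)*(t + 3)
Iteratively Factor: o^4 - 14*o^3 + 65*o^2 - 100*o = (o - 5)*(o^3 - 9*o^2 + 20*o) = (o - 5)*(o - 4)*(o^2 - 5*o) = (o - 5)^2*(o - 4)*(o)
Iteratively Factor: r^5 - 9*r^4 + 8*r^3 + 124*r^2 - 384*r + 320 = (r - 2)*(r^4 - 7*r^3 - 6*r^2 + 112*r - 160) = (r - 2)*(r + 4)*(r^3 - 11*r^2 + 38*r - 40) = (r - 5)*(r - 2)*(r + 4)*(r^2 - 6*r + 8) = (r - 5)*(r - 4)*(r - 2)*(r + 4)*(r - 2)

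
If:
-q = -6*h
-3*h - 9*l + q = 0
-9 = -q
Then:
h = 3/2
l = 1/2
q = 9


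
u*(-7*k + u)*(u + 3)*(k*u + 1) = -7*k^2*u^3 - 21*k^2*u^2 + k*u^4 + 3*k*u^3 - 7*k*u^2 - 21*k*u + u^3 + 3*u^2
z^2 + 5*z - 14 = (z - 2)*(z + 7)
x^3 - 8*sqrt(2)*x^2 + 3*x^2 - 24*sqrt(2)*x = x*(x + 3)*(x - 8*sqrt(2))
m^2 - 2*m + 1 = (m - 1)^2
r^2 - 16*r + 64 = (r - 8)^2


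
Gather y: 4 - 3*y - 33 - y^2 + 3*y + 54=25 - y^2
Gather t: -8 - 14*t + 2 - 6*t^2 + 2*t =-6*t^2 - 12*t - 6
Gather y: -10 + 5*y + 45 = 5*y + 35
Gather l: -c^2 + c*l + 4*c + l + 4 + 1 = -c^2 + 4*c + l*(c + 1) + 5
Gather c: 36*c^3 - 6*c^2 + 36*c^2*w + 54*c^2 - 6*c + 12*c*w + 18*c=36*c^3 + c^2*(36*w + 48) + c*(12*w + 12)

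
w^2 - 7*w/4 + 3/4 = (w - 1)*(w - 3/4)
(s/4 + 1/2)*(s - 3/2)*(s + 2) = s^3/4 + 5*s^2/8 - s/2 - 3/2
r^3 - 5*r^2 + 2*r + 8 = (r - 4)*(r - 2)*(r + 1)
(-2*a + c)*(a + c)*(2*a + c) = -4*a^3 - 4*a^2*c + a*c^2 + c^3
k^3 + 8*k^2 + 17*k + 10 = (k + 1)*(k + 2)*(k + 5)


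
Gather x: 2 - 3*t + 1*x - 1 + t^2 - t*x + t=t^2 - 2*t + x*(1 - t) + 1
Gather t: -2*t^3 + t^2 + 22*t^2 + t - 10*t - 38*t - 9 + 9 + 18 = -2*t^3 + 23*t^2 - 47*t + 18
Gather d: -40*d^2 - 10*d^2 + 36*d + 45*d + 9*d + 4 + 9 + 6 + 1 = -50*d^2 + 90*d + 20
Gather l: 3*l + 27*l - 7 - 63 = 30*l - 70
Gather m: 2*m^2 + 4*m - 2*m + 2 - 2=2*m^2 + 2*m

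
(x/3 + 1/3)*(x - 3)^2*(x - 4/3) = x^4/3 - 19*x^3/9 + 29*x^2/9 + 5*x/3 - 4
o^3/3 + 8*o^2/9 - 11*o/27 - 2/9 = (o/3 + 1)*(o - 2/3)*(o + 1/3)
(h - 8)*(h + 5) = h^2 - 3*h - 40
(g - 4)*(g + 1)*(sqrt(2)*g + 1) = sqrt(2)*g^3 - 3*sqrt(2)*g^2 + g^2 - 4*sqrt(2)*g - 3*g - 4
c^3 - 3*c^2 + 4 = (c - 2)^2*(c + 1)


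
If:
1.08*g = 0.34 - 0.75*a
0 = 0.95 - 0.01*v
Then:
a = 0.453333333333333 - 1.44*g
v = 95.00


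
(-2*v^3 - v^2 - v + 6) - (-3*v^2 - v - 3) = -2*v^3 + 2*v^2 + 9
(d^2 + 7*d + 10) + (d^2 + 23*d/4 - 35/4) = 2*d^2 + 51*d/4 + 5/4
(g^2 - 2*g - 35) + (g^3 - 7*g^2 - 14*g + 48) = g^3 - 6*g^2 - 16*g + 13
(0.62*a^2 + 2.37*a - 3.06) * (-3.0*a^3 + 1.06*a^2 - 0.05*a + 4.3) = -1.86*a^5 - 6.4528*a^4 + 11.6612*a^3 - 0.6961*a^2 + 10.344*a - 13.158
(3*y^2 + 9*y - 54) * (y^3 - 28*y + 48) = 3*y^5 + 9*y^4 - 138*y^3 - 108*y^2 + 1944*y - 2592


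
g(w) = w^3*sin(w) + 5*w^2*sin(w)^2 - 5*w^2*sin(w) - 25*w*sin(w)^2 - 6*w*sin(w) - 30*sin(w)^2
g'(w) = w^3*cos(w) + 10*w^2*sin(w)*cos(w) + 3*w^2*sin(w) - 5*w^2*cos(w) + 10*w*sin(w)^2 - 50*w*sin(w)*cos(w) - 10*w*sin(w) - 6*w*cos(w) - 25*sin(w)^2 - 60*sin(w)*cos(w) - 6*sin(w)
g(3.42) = 6.41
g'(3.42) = 9.46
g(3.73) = 5.69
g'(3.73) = -11.60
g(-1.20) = 7.87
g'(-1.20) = -47.25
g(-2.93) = 14.41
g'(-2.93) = 72.06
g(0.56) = -14.50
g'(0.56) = -53.36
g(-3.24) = -5.59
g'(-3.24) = 51.63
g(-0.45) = -4.05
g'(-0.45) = 10.14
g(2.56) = -35.70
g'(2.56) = 76.03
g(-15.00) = 3489.39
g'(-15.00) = 4196.04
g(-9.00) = 546.99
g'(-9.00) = 1280.32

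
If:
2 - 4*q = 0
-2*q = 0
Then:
No Solution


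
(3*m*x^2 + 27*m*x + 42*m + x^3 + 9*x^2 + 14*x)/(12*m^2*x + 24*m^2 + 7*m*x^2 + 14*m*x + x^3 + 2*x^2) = (x + 7)/(4*m + x)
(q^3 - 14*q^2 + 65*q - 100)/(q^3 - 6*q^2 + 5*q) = (q^2 - 9*q + 20)/(q*(q - 1))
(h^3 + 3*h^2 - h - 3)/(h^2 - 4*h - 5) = (h^2 + 2*h - 3)/(h - 5)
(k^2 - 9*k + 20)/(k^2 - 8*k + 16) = (k - 5)/(k - 4)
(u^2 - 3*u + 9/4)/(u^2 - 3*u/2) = (u - 3/2)/u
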